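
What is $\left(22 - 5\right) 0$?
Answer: $0$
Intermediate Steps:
$\left(22 - 5\right) 0 = 17 \cdot 0 = 0$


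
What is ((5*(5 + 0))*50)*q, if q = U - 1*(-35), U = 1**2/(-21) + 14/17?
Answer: 15965000/357 ≈ 44720.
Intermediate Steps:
U = 277/357 (U = 1*(-1/21) + 14*(1/17) = -1/21 + 14/17 = 277/357 ≈ 0.77591)
q = 12772/357 (q = 277/357 - 1*(-35) = 277/357 + 35 = 12772/357 ≈ 35.776)
((5*(5 + 0))*50)*q = ((5*(5 + 0))*50)*(12772/357) = ((5*5)*50)*(12772/357) = (25*50)*(12772/357) = 1250*(12772/357) = 15965000/357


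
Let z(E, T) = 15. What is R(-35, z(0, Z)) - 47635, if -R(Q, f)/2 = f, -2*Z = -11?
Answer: -47665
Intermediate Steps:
Z = 11/2 (Z = -½*(-11) = 11/2 ≈ 5.5000)
R(Q, f) = -2*f
R(-35, z(0, Z)) - 47635 = -2*15 - 47635 = -30 - 47635 = -47665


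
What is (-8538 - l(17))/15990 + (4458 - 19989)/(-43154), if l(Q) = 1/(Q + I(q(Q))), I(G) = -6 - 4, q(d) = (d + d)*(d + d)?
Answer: -210200072/1207556805 ≈ -0.17407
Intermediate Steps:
q(d) = 4*d² (q(d) = (2*d)*(2*d) = 4*d²)
I(G) = -10
l(Q) = 1/(-10 + Q) (l(Q) = 1/(Q - 10) = 1/(-10 + Q))
(-8538 - l(17))/15990 + (4458 - 19989)/(-43154) = (-8538 - 1/(-10 + 17))/15990 + (4458 - 19989)/(-43154) = (-8538 - 1/7)*(1/15990) - 15531*(-1/43154) = (-8538 - 1*⅐)*(1/15990) + 15531/43154 = (-8538 - ⅐)*(1/15990) + 15531/43154 = -59767/7*1/15990 + 15531/43154 = -59767/111930 + 15531/43154 = -210200072/1207556805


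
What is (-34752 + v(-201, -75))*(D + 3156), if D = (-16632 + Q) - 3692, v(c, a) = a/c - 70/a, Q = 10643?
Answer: 15192134445/67 ≈ 2.2675e+8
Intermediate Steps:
v(c, a) = -70/a + a/c
D = -9681 (D = (-16632 + 10643) - 3692 = -5989 - 3692 = -9681)
(-34752 + v(-201, -75))*(D + 3156) = (-34752 + (-70/(-75) - 75/(-201)))*(-9681 + 3156) = (-34752 + (-70*(-1/75) - 75*(-1/201)))*(-6525) = (-34752 + (14/15 + 25/67))*(-6525) = (-34752 + 1313/1005)*(-6525) = -34924447/1005*(-6525) = 15192134445/67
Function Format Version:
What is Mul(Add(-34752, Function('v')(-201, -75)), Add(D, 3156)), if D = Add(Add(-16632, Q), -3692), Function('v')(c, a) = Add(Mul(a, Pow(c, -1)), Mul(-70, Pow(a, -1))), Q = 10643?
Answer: Rational(15192134445, 67) ≈ 2.2675e+8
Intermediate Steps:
Function('v')(c, a) = Add(Mul(-70, Pow(a, -1)), Mul(a, Pow(c, -1)))
D = -9681 (D = Add(Add(-16632, 10643), -3692) = Add(-5989, -3692) = -9681)
Mul(Add(-34752, Function('v')(-201, -75)), Add(D, 3156)) = Mul(Add(-34752, Add(Mul(-70, Pow(-75, -1)), Mul(-75, Pow(-201, -1)))), Add(-9681, 3156)) = Mul(Add(-34752, Add(Mul(-70, Rational(-1, 75)), Mul(-75, Rational(-1, 201)))), -6525) = Mul(Add(-34752, Add(Rational(14, 15), Rational(25, 67))), -6525) = Mul(Add(-34752, Rational(1313, 1005)), -6525) = Mul(Rational(-34924447, 1005), -6525) = Rational(15192134445, 67)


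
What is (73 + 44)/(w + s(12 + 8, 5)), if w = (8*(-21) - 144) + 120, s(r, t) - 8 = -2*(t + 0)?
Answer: -117/194 ≈ -0.60309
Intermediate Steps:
s(r, t) = 8 - 2*t (s(r, t) = 8 - 2*(t + 0) = 8 - 2*t)
w = -192 (w = (-168 - 144) + 120 = -312 + 120 = -192)
(73 + 44)/(w + s(12 + 8, 5)) = (73 + 44)/(-192 + (8 - 2*5)) = 117/(-192 + (8 - 10)) = 117/(-192 - 2) = 117/(-194) = 117*(-1/194) = -117/194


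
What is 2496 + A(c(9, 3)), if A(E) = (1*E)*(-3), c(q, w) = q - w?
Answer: 2478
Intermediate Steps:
A(E) = -3*E (A(E) = E*(-3) = -3*E)
2496 + A(c(9, 3)) = 2496 - 3*(9 - 1*3) = 2496 - 3*(9 - 3) = 2496 - 3*6 = 2496 - 18 = 2478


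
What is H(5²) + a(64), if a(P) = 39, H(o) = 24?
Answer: 63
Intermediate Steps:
H(5²) + a(64) = 24 + 39 = 63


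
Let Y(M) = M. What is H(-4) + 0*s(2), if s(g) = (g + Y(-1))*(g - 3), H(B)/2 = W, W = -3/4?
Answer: -3/2 ≈ -1.5000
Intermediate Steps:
W = -¾ (W = -3*¼ = -¾ ≈ -0.75000)
H(B) = -3/2 (H(B) = 2*(-¾) = -3/2)
s(g) = (-1 + g)*(-3 + g) (s(g) = (g - 1)*(g - 3) = (-1 + g)*(-3 + g))
H(-4) + 0*s(2) = -3/2 + 0*(3 + 2² - 4*2) = -3/2 + 0*(3 + 4 - 8) = -3/2 + 0*(-1) = -3/2 + 0 = -3/2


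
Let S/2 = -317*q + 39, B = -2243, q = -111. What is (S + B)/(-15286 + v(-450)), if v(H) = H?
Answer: -68209/15736 ≈ -4.3346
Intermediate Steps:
S = 70452 (S = 2*(-317*(-111) + 39) = 2*(35187 + 39) = 2*35226 = 70452)
(S + B)/(-15286 + v(-450)) = (70452 - 2243)/(-15286 - 450) = 68209/(-15736) = 68209*(-1/15736) = -68209/15736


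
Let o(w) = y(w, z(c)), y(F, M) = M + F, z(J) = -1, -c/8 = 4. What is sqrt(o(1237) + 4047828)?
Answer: 6*sqrt(112474) ≈ 2012.2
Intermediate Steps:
c = -32 (c = -8*4 = -32)
y(F, M) = F + M
o(w) = -1 + w (o(w) = w - 1 = -1 + w)
sqrt(o(1237) + 4047828) = sqrt((-1 + 1237) + 4047828) = sqrt(1236 + 4047828) = sqrt(4049064) = 6*sqrt(112474)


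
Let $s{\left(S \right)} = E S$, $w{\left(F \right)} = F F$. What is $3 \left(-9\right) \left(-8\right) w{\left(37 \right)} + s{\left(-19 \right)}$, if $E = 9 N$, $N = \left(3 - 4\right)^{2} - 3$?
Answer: $296046$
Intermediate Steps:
$N = -2$ ($N = \left(-1\right)^{2} - 3 = 1 - 3 = -2$)
$w{\left(F \right)} = F^{2}$
$E = -18$ ($E = 9 \left(-2\right) = -18$)
$s{\left(S \right)} = - 18 S$
$3 \left(-9\right) \left(-8\right) w{\left(37 \right)} + s{\left(-19 \right)} = 3 \left(-9\right) \left(-8\right) 37^{2} - -342 = \left(-27\right) \left(-8\right) 1369 + 342 = 216 \cdot 1369 + 342 = 295704 + 342 = 296046$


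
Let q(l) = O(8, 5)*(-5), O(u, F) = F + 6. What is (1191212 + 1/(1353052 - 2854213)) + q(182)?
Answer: 1788118433276/1501161 ≈ 1.1912e+6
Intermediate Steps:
O(u, F) = 6 + F
q(l) = -55 (q(l) = (6 + 5)*(-5) = 11*(-5) = -55)
(1191212 + 1/(1353052 - 2854213)) + q(182) = (1191212 + 1/(1353052 - 2854213)) - 55 = (1191212 + 1/(-1501161)) - 55 = (1191212 - 1/1501161) - 55 = 1788200997131/1501161 - 55 = 1788118433276/1501161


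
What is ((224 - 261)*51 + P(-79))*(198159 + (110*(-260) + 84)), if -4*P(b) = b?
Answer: -1267063567/4 ≈ -3.1677e+8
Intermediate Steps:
P(b) = -b/4
((224 - 261)*51 + P(-79))*(198159 + (110*(-260) + 84)) = ((224 - 261)*51 - ¼*(-79))*(198159 + (110*(-260) + 84)) = (-37*51 + 79/4)*(198159 + (-28600 + 84)) = (-1887 + 79/4)*(198159 - 28516) = -7469/4*169643 = -1267063567/4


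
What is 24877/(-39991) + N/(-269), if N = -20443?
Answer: 810844100/10757579 ≈ 75.374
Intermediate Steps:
24877/(-39991) + N/(-269) = 24877/(-39991) - 20443/(-269) = 24877*(-1/39991) - 20443*(-1/269) = -24877/39991 + 20443/269 = 810844100/10757579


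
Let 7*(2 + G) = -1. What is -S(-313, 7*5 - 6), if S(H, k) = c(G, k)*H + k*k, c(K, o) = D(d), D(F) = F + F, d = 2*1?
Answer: 411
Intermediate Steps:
d = 2
G = -15/7 (G = -2 + (⅐)*(-1) = -2 - ⅐ = -15/7 ≈ -2.1429)
D(F) = 2*F
c(K, o) = 4 (c(K, o) = 2*2 = 4)
S(H, k) = k² + 4*H (S(H, k) = 4*H + k*k = 4*H + k² = k² + 4*H)
-S(-313, 7*5 - 6) = -((7*5 - 6)² + 4*(-313)) = -((35 - 6)² - 1252) = -(29² - 1252) = -(841 - 1252) = -1*(-411) = 411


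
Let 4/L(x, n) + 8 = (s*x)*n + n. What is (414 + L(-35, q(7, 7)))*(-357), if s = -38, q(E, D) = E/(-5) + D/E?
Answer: -28524504/193 ≈ -1.4780e+5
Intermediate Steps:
q(E, D) = -E/5 + D/E (q(E, D) = E*(-1/5) + D/E = -E/5 + D/E)
L(x, n) = 4/(-8 + n - 38*n*x) (L(x, n) = 4/(-8 + ((-38*x)*n + n)) = 4/(-8 + (-38*n*x + n)) = 4/(-8 + (n - 38*n*x)) = 4/(-8 + n - 38*n*x))
(414 + L(-35, q(7, 7)))*(-357) = (414 + 4/(-8 + (-1/5*7 + 7/7) - 38*(-1/5*7 + 7/7)*(-35)))*(-357) = (414 + 4/(-8 + (-7/5 + 7*(1/7)) - 38*(-7/5 + 7*(1/7))*(-35)))*(-357) = (414 + 4/(-8 + (-7/5 + 1) - 38*(-7/5 + 1)*(-35)))*(-357) = (414 + 4/(-8 - 2/5 - 38*(-2/5)*(-35)))*(-357) = (414 + 4/(-8 - 2/5 - 532))*(-357) = (414 + 4/(-2702/5))*(-357) = (414 + 4*(-5/2702))*(-357) = (414 - 10/1351)*(-357) = (559304/1351)*(-357) = -28524504/193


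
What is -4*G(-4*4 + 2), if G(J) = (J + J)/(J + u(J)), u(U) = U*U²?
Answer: -8/197 ≈ -0.040609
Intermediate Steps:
u(U) = U³
G(J) = 2*J/(J + J³) (G(J) = (J + J)/(J + J³) = (2*J)/(J + J³) = 2*J/(J + J³))
-4*G(-4*4 + 2) = -8/(1 + (-4*4 + 2)²) = -8/(1 + (-16 + 2)²) = -8/(1 + (-14)²) = -8/(1 + 196) = -8/197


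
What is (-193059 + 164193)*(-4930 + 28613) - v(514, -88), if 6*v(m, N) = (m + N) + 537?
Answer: -1367267277/2 ≈ -6.8363e+8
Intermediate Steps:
v(m, N) = 179/2 + N/6 + m/6 (v(m, N) = ((m + N) + 537)/6 = ((N + m) + 537)/6 = (537 + N + m)/6 = 179/2 + N/6 + m/6)
(-193059 + 164193)*(-4930 + 28613) - v(514, -88) = (-193059 + 164193)*(-4930 + 28613) - (179/2 + (⅙)*(-88) + (⅙)*514) = -28866*23683 - (179/2 - 44/3 + 257/3) = -683633478 - 1*321/2 = -683633478 - 321/2 = -1367267277/2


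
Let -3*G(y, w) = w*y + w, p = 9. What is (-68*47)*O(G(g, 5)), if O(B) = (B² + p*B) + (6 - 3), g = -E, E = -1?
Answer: 457028/9 ≈ 50781.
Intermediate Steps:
g = 1 (g = -1*(-1) = 1)
G(y, w) = -w/3 - w*y/3 (G(y, w) = -(w*y + w)/3 = -(w + w*y)/3 = -w/3 - w*y/3)
O(B) = 3 + B² + 9*B (O(B) = (B² + 9*B) + (6 - 3) = (B² + 9*B) + 3 = 3 + B² + 9*B)
(-68*47)*O(G(g, 5)) = (-68*47)*(3 + (-⅓*5*(1 + 1))² + 9*(-⅓*5*(1 + 1))) = -3196*(3 + (-⅓*5*2)² + 9*(-⅓*5*2)) = -3196*(3 + (-10/3)² + 9*(-10/3)) = -3196*(3 + 100/9 - 30) = -3196*(-143/9) = 457028/9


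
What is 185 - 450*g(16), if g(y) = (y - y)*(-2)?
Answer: 185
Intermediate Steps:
g(y) = 0 (g(y) = 0*(-2) = 0)
185 - 450*g(16) = 185 - 450*0 = 185 + 0 = 185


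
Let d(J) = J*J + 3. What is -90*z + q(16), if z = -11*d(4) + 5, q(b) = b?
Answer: 18376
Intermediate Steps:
d(J) = 3 + J² (d(J) = J² + 3 = 3 + J²)
z = -204 (z = -11*(3 + 4²) + 5 = -11*(3 + 16) + 5 = -11*19 + 5 = -209 + 5 = -204)
-90*z + q(16) = -90*(-204) + 16 = 18360 + 16 = 18376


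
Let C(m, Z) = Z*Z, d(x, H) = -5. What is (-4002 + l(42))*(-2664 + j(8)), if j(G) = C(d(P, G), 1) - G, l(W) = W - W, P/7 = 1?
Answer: 10689342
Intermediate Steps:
P = 7 (P = 7*1 = 7)
C(m, Z) = Z²
l(W) = 0
j(G) = 1 - G (j(G) = 1² - G = 1 - G)
(-4002 + l(42))*(-2664 + j(8)) = (-4002 + 0)*(-2664 + (1 - 1*8)) = -4002*(-2664 + (1 - 8)) = -4002*(-2664 - 7) = -4002*(-2671) = 10689342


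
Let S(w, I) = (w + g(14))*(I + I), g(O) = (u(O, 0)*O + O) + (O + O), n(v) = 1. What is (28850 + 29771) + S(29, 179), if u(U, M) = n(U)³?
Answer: 89051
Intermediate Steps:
u(U, M) = 1 (u(U, M) = 1³ = 1)
g(O) = 4*O (g(O) = (1*O + O) + (O + O) = (O + O) + 2*O = 2*O + 2*O = 4*O)
S(w, I) = 2*I*(56 + w) (S(w, I) = (w + 4*14)*(I + I) = (w + 56)*(2*I) = (56 + w)*(2*I) = 2*I*(56 + w))
(28850 + 29771) + S(29, 179) = (28850 + 29771) + 2*179*(56 + 29) = 58621 + 2*179*85 = 58621 + 30430 = 89051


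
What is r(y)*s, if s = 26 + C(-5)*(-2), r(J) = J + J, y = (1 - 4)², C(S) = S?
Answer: 648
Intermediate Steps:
y = 9 (y = (-3)² = 9)
r(J) = 2*J
s = 36 (s = 26 - 5*(-2) = 26 + 10 = 36)
r(y)*s = (2*9)*36 = 18*36 = 648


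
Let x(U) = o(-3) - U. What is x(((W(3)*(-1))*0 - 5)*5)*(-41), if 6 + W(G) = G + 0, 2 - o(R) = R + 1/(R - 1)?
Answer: -4961/4 ≈ -1240.3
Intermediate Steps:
o(R) = 2 - R - 1/(-1 + R) (o(R) = 2 - (R + 1/(R - 1)) = 2 - (R + 1/(-1 + R)) = 2 + (-R - 1/(-1 + R)) = 2 - R - 1/(-1 + R))
W(G) = -6 + G (W(G) = -6 + (G + 0) = -6 + G)
x(U) = 21/4 - U (x(U) = (-3 - 1*(-3)**2 + 3*(-3))/(-1 - 3) - U = (-3 - 1*9 - 9)/(-4) - U = -(-3 - 9 - 9)/4 - U = -1/4*(-21) - U = 21/4 - U)
x(((W(3)*(-1))*0 - 5)*5)*(-41) = (21/4 - (((-6 + 3)*(-1))*0 - 5)*5)*(-41) = (21/4 - (-3*(-1)*0 - 5)*5)*(-41) = (21/4 - (3*0 - 5)*5)*(-41) = (21/4 - (0 - 5)*5)*(-41) = (21/4 - (-5)*5)*(-41) = (21/4 - 1*(-25))*(-41) = (21/4 + 25)*(-41) = (121/4)*(-41) = -4961/4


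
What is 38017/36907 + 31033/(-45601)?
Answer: 588278286/1682996107 ≈ 0.34954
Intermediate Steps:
38017/36907 + 31033/(-45601) = 38017*(1/36907) + 31033*(-1/45601) = 38017/36907 - 31033/45601 = 588278286/1682996107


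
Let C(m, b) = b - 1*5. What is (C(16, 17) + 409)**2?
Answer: 177241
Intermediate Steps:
C(m, b) = -5 + b (C(m, b) = b - 5 = -5 + b)
(C(16, 17) + 409)**2 = ((-5 + 17) + 409)**2 = (12 + 409)**2 = 421**2 = 177241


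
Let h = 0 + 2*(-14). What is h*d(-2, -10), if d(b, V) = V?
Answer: 280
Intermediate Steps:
h = -28 (h = 0 - 28 = -28)
h*d(-2, -10) = -28*(-10) = 280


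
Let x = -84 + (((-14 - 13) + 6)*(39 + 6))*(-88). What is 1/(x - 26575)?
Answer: 1/56501 ≈ 1.7699e-5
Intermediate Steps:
x = 83076 (x = -84 + ((-27 + 6)*45)*(-88) = -84 - 21*45*(-88) = -84 - 945*(-88) = -84 + 83160 = 83076)
1/(x - 26575) = 1/(83076 - 26575) = 1/56501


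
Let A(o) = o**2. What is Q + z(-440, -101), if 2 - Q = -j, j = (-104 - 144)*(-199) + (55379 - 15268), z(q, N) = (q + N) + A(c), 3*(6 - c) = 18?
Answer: 88924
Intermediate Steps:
c = 0 (c = 6 - 1/3*18 = 6 - 6 = 0)
z(q, N) = N + q (z(q, N) = (q + N) + 0**2 = (N + q) + 0 = N + q)
j = 89463 (j = -248*(-199) + 40111 = 49352 + 40111 = 89463)
Q = 89465 (Q = 2 - (-1)*89463 = 2 - 1*(-89463) = 2 + 89463 = 89465)
Q + z(-440, -101) = 89465 + (-101 - 440) = 89465 - 541 = 88924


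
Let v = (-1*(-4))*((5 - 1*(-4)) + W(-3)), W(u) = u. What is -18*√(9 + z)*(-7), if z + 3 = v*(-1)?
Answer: 378*I*√2 ≈ 534.57*I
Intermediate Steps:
v = 24 (v = (-1*(-4))*((5 - 1*(-4)) - 3) = 4*((5 + 4) - 3) = 4*(9 - 3) = 4*6 = 24)
z = -27 (z = -3 + 24*(-1) = -3 - 24 = -27)
-18*√(9 + z)*(-7) = -18*√(9 - 27)*(-7) = -54*I*√2*(-7) = 378*I*√2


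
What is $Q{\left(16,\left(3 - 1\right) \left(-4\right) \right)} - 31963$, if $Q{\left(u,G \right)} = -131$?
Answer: $-32094$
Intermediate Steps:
$Q{\left(16,\left(3 - 1\right) \left(-4\right) \right)} - 31963 = -131 - 31963 = -32094$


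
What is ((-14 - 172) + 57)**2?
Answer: 16641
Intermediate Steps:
((-14 - 172) + 57)**2 = (-186 + 57)**2 = (-129)**2 = 16641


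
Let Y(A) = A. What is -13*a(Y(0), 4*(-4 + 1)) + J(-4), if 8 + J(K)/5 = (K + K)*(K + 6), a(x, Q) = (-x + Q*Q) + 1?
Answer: -2005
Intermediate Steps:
a(x, Q) = 1 + Q**2 - x (a(x, Q) = (-x + Q**2) + 1 = (Q**2 - x) + 1 = 1 + Q**2 - x)
J(K) = -40 + 10*K*(6 + K) (J(K) = -40 + 5*((K + K)*(K + 6)) = -40 + 5*((2*K)*(6 + K)) = -40 + 5*(2*K*(6 + K)) = -40 + 10*K*(6 + K))
-13*a(Y(0), 4*(-4 + 1)) + J(-4) = -13*(1 + (4*(-4 + 1))**2 - 1*0) + (-40 + 10*(-4)**2 + 60*(-4)) = -13*(1 + (4*(-3))**2 + 0) + (-40 + 10*16 - 240) = -13*(1 + (-12)**2 + 0) + (-40 + 160 - 240) = -13*(1 + 144 + 0) - 120 = -13*145 - 120 = -1885 - 120 = -2005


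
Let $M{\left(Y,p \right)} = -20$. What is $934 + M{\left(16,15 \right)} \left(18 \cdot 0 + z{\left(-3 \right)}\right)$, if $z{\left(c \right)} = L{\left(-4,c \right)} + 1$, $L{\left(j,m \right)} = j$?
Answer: $994$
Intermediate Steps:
$z{\left(c \right)} = -3$ ($z{\left(c \right)} = -4 + 1 = -3$)
$934 + M{\left(16,15 \right)} \left(18 \cdot 0 + z{\left(-3 \right)}\right) = 934 - 20 \left(18 \cdot 0 - 3\right) = 934 - 20 \left(0 - 3\right) = 934 - -60 = 934 + 60 = 994$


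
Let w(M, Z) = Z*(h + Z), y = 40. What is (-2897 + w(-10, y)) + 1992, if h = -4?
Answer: 535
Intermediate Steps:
w(M, Z) = Z*(-4 + Z)
(-2897 + w(-10, y)) + 1992 = (-2897 + 40*(-4 + 40)) + 1992 = (-2897 + 40*36) + 1992 = (-2897 + 1440) + 1992 = -1457 + 1992 = 535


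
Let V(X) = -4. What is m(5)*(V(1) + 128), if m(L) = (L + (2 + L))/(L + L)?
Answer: 744/5 ≈ 148.80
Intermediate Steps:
m(L) = (2 + 2*L)/(2*L) (m(L) = (2 + 2*L)/((2*L)) = (2 + 2*L)*(1/(2*L)) = (2 + 2*L)/(2*L))
m(5)*(V(1) + 128) = ((1 + 5)/5)*(-4 + 128) = ((⅕)*6)*124 = (6/5)*124 = 744/5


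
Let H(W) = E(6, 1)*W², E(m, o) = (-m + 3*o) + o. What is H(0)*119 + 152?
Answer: 152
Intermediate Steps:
E(m, o) = -m + 4*o
H(W) = -2*W² (H(W) = (-1*6 + 4*1)*W² = (-6 + 4)*W² = -2*W²)
H(0)*119 + 152 = -2*0²*119 + 152 = -2*0*119 + 152 = 0*119 + 152 = 0 + 152 = 152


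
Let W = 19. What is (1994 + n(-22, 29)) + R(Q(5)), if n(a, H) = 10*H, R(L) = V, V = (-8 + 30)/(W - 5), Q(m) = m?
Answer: 15999/7 ≈ 2285.6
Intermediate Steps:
V = 11/7 (V = (-8 + 30)/(19 - 5) = 22/14 = 22*(1/14) = 11/7 ≈ 1.5714)
R(L) = 11/7
(1994 + n(-22, 29)) + R(Q(5)) = (1994 + 10*29) + 11/7 = (1994 + 290) + 11/7 = 2284 + 11/7 = 15999/7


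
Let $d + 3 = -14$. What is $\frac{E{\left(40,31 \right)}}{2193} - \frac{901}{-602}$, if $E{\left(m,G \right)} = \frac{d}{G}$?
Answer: $\frac{83779}{55986} \approx 1.4964$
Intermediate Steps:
$d = -17$ ($d = -3 - 14 = -17$)
$E{\left(m,G \right)} = - \frac{17}{G}$
$\frac{E{\left(40,31 \right)}}{2193} - \frac{901}{-602} = \frac{\left(-17\right) \frac{1}{31}}{2193} - \frac{901}{-602} = \left(-17\right) \frac{1}{31} \cdot \frac{1}{2193} - - \frac{901}{602} = \left(- \frac{17}{31}\right) \frac{1}{2193} + \frac{901}{602} = - \frac{1}{3999} + \frac{901}{602} = \frac{83779}{55986}$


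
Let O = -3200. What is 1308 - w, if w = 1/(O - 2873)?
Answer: 7943485/6073 ≈ 1308.0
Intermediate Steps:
w = -1/6073 (w = 1/(-3200 - 2873) = 1/(-6073) = -1/6073 ≈ -0.00016466)
1308 - w = 1308 - 1*(-1/6073) = 1308 + 1/6073 = 7943485/6073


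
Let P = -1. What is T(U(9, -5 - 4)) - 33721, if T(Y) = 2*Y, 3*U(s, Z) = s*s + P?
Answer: -101003/3 ≈ -33668.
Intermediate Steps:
U(s, Z) = -1/3 + s**2/3 (U(s, Z) = (s*s - 1)/3 = (s**2 - 1)/3 = (-1 + s**2)/3 = -1/3 + s**2/3)
T(U(9, -5 - 4)) - 33721 = 2*(-1/3 + (1/3)*9**2) - 33721 = 2*(-1/3 + (1/3)*81) - 33721 = 2*(-1/3 + 27) - 33721 = 2*(80/3) - 33721 = 160/3 - 33721 = -101003/3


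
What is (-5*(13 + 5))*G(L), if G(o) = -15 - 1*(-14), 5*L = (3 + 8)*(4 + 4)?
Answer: 90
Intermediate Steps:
L = 88/5 (L = ((3 + 8)*(4 + 4))/5 = (11*8)/5 = (⅕)*88 = 88/5 ≈ 17.600)
G(o) = -1 (G(o) = -15 + 14 = -1)
(-5*(13 + 5))*G(L) = -5*(13 + 5)*(-1) = -5*18*(-1) = -90*(-1) = 90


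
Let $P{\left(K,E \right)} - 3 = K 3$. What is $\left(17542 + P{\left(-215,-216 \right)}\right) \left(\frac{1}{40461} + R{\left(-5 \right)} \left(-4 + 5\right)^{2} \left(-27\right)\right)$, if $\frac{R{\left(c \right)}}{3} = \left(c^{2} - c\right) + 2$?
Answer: $- \frac{1772385995900}{40461} \approx -4.3805 \cdot 10^{7}$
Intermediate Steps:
$P{\left(K,E \right)} = 3 + 3 K$ ($P{\left(K,E \right)} = 3 + K 3 = 3 + 3 K$)
$R{\left(c \right)} = 6 - 3 c + 3 c^{2}$ ($R{\left(c \right)} = 3 \left(\left(c^{2} - c\right) + 2\right) = 3 \left(2 + c^{2} - c\right) = 6 - 3 c + 3 c^{2}$)
$\left(17542 + P{\left(-215,-216 \right)}\right) \left(\frac{1}{40461} + R{\left(-5 \right)} \left(-4 + 5\right)^{2} \left(-27\right)\right) = \left(17542 + \left(3 + 3 \left(-215\right)\right)\right) \left(\frac{1}{40461} + \left(6 - -15 + 3 \left(-5\right)^{2}\right) \left(-4 + 5\right)^{2} \left(-27\right)\right) = \left(17542 + \left(3 - 645\right)\right) \left(\frac{1}{40461} + \left(6 + 15 + 3 \cdot 25\right) 1^{2} \left(-27\right)\right) = \left(17542 - 642\right) \left(\frac{1}{40461} + \left(6 + 15 + 75\right) 1 \left(-27\right)\right) = 16900 \left(\frac{1}{40461} + 96 \cdot 1 \left(-27\right)\right) = 16900 \left(\frac{1}{40461} + 96 \left(-27\right)\right) = 16900 \left(\frac{1}{40461} - 2592\right) = 16900 \left(- \frac{104874911}{40461}\right) = - \frac{1772385995900}{40461}$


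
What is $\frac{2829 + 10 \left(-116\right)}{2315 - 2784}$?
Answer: $- \frac{1669}{469} \approx -3.5586$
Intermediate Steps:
$\frac{2829 + 10 \left(-116\right)}{2315 - 2784} = \frac{2829 - 1160}{-469} = 1669 \left(- \frac{1}{469}\right) = - \frac{1669}{469}$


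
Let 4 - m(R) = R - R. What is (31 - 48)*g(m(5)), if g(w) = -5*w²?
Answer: 1360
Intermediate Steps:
m(R) = 4 (m(R) = 4 - (R - R) = 4 - 1*0 = 4 + 0 = 4)
(31 - 48)*g(m(5)) = (31 - 48)*(-5*4²) = -(-85)*16 = -17*(-80) = 1360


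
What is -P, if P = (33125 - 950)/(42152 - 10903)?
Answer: -32175/31249 ≈ -1.0296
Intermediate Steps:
P = 32175/31249 ≈ 1.0296
-P = -1*32175/31249 = -32175/31249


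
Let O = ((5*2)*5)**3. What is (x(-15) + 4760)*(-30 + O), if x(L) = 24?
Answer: 597856480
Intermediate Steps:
O = 125000 (O = (10*5)**3 = 50**3 = 125000)
(x(-15) + 4760)*(-30 + O) = (24 + 4760)*(-30 + 125000) = 4784*124970 = 597856480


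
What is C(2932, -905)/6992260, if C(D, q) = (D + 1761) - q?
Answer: 2799/3496130 ≈ 0.00080060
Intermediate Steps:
C(D, q) = 1761 + D - q (C(D, q) = (1761 + D) - q = 1761 + D - q)
C(2932, -905)/6992260 = (1761 + 2932 - 1*(-905))/6992260 = (1761 + 2932 + 905)*(1/6992260) = 5598*(1/6992260) = 2799/3496130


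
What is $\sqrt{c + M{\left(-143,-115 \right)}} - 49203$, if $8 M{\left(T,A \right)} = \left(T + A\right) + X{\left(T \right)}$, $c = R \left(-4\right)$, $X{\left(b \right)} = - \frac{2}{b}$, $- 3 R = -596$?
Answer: $-49203 + \frac{i \sqrt{608744994}}{858} \approx -49203.0 + 28.756 i$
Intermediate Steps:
$R = \frac{596}{3}$ ($R = \left(- \frac{1}{3}\right) \left(-596\right) = \frac{596}{3} \approx 198.67$)
$c = - \frac{2384}{3}$ ($c = \frac{596}{3} \left(-4\right) = - \frac{2384}{3} \approx -794.67$)
$M{\left(T,A \right)} = - \frac{1}{4 T} + \frac{A}{8} + \frac{T}{8}$ ($M{\left(T,A \right)} = \frac{\left(T + A\right) - \frac{2}{T}}{8} = \frac{\left(A + T\right) - \frac{2}{T}}{8} = \frac{A + T - \frac{2}{T}}{8} = - \frac{1}{4 T} + \frac{A}{8} + \frac{T}{8}$)
$\sqrt{c + M{\left(-143,-115 \right)}} - 49203 = \sqrt{- \frac{2384}{3} + \frac{-2 - 143 \left(-115 - 143\right)}{8 \left(-143\right)}} - 49203 = \sqrt{- \frac{2384}{3} + \frac{1}{8} \left(- \frac{1}{143}\right) \left(-2 - -36894\right)} - 49203 = \sqrt{- \frac{2384}{3} + \frac{1}{8} \left(- \frac{1}{143}\right) \left(-2 + 36894\right)} - 49203 = \sqrt{- \frac{2384}{3} + \frac{1}{8} \left(- \frac{1}{143}\right) 36892} - 49203 = \sqrt{- \frac{2384}{3} - \frac{9223}{286}} - 49203 = \sqrt{- \frac{709493}{858}} - 49203 = \frac{i \sqrt{608744994}}{858} - 49203 = -49203 + \frac{i \sqrt{608744994}}{858}$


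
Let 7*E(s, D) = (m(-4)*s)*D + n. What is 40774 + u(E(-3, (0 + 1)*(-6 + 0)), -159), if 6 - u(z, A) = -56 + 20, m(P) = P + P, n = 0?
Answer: 40816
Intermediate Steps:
m(P) = 2*P
E(s, D) = -8*D*s/7 (E(s, D) = (((2*(-4))*s)*D + 0)/7 = ((-8*s)*D + 0)/7 = (-8*D*s + 0)/7 = (-8*D*s)/7 = -8*D*s/7)
u(z, A) = 42 (u(z, A) = 6 - (-56 + 20) = 6 - 1*(-36) = 6 + 36 = 42)
40774 + u(E(-3, (0 + 1)*(-6 + 0)), -159) = 40774 + 42 = 40816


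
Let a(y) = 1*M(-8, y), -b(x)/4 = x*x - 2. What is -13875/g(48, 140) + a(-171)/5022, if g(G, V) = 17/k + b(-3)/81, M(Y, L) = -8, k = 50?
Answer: 141102506158/57753 ≈ 2.4432e+6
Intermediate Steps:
b(x) = 8 - 4*x**2 (b(x) = -4*(x*x - 2) = -4*(x**2 - 2) = -4*(-2 + x**2) = 8 - 4*x**2)
a(y) = -8 (a(y) = 1*(-8) = -8)
g(G, V) = -23/4050 (g(G, V) = 17/50 + (8 - 4*(-3)**2)/81 = 17*(1/50) + (8 - 4*9)*(1/81) = 17/50 + (8 - 36)*(1/81) = 17/50 - 28*1/81 = 17/50 - 28/81 = -23/4050)
-13875/g(48, 140) + a(-171)/5022 = -13875/(-23/4050) - 8/5022 = -13875*(-4050/23) - 8*1/5022 = 56193750/23 - 4/2511 = 141102506158/57753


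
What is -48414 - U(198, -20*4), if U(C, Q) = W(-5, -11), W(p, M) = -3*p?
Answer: -48429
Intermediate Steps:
U(C, Q) = 15 (U(C, Q) = -3*(-5) = 15)
-48414 - U(198, -20*4) = -48414 - 1*15 = -48414 - 15 = -48429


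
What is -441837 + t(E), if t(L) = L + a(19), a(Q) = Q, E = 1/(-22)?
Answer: -9719997/22 ≈ -4.4182e+5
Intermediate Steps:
E = -1/22 ≈ -0.045455
t(L) = 19 + L (t(L) = L + 19 = 19 + L)
-441837 + t(E) = -441837 + (19 - 1/22) = -441837 + 417/22 = -9719997/22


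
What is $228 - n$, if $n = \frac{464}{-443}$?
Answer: $\frac{101468}{443} \approx 229.05$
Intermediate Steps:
$n = - \frac{464}{443}$ ($n = 464 \left(- \frac{1}{443}\right) = - \frac{464}{443} \approx -1.0474$)
$228 - n = 228 - - \frac{464}{443} = 228 + \frac{464}{443} = \frac{101468}{443}$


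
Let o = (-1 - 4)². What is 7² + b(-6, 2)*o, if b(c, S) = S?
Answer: 99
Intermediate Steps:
o = 25 (o = (-5)² = 25)
7² + b(-6, 2)*o = 7² + 2*25 = 49 + 50 = 99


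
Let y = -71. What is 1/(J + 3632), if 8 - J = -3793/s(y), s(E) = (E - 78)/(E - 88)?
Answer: 149/1145447 ≈ 0.00013008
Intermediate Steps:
s(E) = (-78 + E)/(-88 + E)
J = 604279/149 (J = 8 - (-3793)/((-78 - 71)/(-88 - 71)) = 8 - (-3793)/(-149/(-159)) = 8 - (-3793)/((-1/159*(-149))) = 8 - (-3793)/149/159 = 8 - (-3793)*159/149 = 8 - 1*(-603087/149) = 8 + 603087/149 = 604279/149 ≈ 4055.6)
1/(J + 3632) = 1/(604279/149 + 3632) = 1/(1145447/149) = 149/1145447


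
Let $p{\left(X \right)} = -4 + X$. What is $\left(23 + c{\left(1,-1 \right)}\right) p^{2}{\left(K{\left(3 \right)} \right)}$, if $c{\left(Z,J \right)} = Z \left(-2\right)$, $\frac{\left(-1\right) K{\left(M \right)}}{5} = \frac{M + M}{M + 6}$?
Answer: $\frac{3388}{3} \approx 1129.3$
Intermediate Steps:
$K{\left(M \right)} = - \frac{10 M}{6 + M}$ ($K{\left(M \right)} = - 5 \frac{M + M}{M + 6} = - 5 \frac{2 M}{6 + M} = - \frac{10 M}{6 + M}$)
$c{\left(Z,J \right)} = - 2 Z$
$\left(23 + c{\left(1,-1 \right)}\right) p^{2}{\left(K{\left(3 \right)} \right)} = \left(23 - 2\right) \left(-4 - \frac{30}{6 + 3}\right)^{2} = \left(23 - 2\right) \left(-4 - \frac{30}{9}\right)^{2} = 21 \left(-4 - 30 \cdot \frac{1}{9}\right)^{2} = 21 \left(-4 - \frac{10}{3}\right)^{2} = 21 \left(- \frac{22}{3}\right)^{2} = 21 \cdot \frac{484}{9} = \frac{3388}{3}$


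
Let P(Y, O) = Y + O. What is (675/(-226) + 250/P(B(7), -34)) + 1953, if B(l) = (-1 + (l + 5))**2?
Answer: 38397661/19662 ≈ 1952.9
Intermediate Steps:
B(l) = (4 + l)**2 (B(l) = (-1 + (5 + l))**2 = (4 + l)**2)
P(Y, O) = O + Y
(675/(-226) + 250/P(B(7), -34)) + 1953 = (675/(-226) + 250/(-34 + (4 + 7)**2)) + 1953 = (675*(-1/226) + 250/(-34 + 11**2)) + 1953 = (-675/226 + 250/(-34 + 121)) + 1953 = (-675/226 + 250/87) + 1953 = -2225/19662 + 1953 = 38397661/19662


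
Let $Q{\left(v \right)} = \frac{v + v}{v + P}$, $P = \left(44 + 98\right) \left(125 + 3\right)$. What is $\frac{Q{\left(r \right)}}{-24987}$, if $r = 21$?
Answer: $- \frac{14}{151562813} \approx -9.2371 \cdot 10^{-8}$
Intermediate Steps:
$P = 18176$ ($P = 142 \cdot 128 = 18176$)
$Q{\left(v \right)} = \frac{2 v}{18176 + v}$ ($Q{\left(v \right)} = \frac{v + v}{v + 18176} = \frac{2 v}{18176 + v}$)
$\frac{Q{\left(r \right)}}{-24987} = \frac{2 \cdot 21 \frac{1}{18176 + 21}}{-24987} = 2 \cdot 21 \cdot \frac{1}{18197} \left(- \frac{1}{24987}\right) = \frac{42}{18197} \left(- \frac{1}{24987}\right) = - \frac{14}{151562813}$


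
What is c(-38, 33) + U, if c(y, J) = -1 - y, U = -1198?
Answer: -1161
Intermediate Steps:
c(-38, 33) + U = (-1 - 1*(-38)) - 1198 = (-1 + 38) - 1198 = 37 - 1198 = -1161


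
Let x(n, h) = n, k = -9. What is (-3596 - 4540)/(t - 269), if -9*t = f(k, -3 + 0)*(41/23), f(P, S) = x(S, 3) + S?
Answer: 561384/18479 ≈ 30.380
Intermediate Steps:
f(P, S) = 2*S (f(P, S) = S + S = 2*S)
t = 82/69 (t = -2*(-3 + 0)*41/23/9 = -2*(-3)*41*(1/23)/9 = -(-2)*41/(3*23) = -⅑*(-246/23) = 82/69 ≈ 1.1884)
(-3596 - 4540)/(t - 269) = (-3596 - 4540)/(82/69 - 269) = -8136/(-18479/69) = -8136*(-69/18479) = 561384/18479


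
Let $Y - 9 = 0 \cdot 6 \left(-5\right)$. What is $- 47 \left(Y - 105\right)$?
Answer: $4512$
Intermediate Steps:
$Y = 9$ ($Y = 9 + 0 \cdot 6 \left(-5\right) = 9 + 0 \left(-5\right) = 9 + 0 = 9$)
$- 47 \left(Y - 105\right) = - 47 \left(9 - 105\right) = \left(-47\right) \left(-96\right) = 4512$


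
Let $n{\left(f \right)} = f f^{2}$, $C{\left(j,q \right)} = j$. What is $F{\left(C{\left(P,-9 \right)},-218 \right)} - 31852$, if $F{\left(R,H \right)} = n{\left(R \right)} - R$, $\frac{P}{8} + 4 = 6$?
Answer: $-27772$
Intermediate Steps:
$P = 16$ ($P = -32 + 8 \cdot 6 = -32 + 48 = 16$)
$n{\left(f \right)} = f^{3}$
$F{\left(R,H \right)} = R^{3} - R$
$F{\left(C{\left(P,-9 \right)},-218 \right)} - 31852 = \left(16^{3} - 16\right) - 31852 = \left(4096 - 16\right) - 31852 = 4080 - 31852 = -27772$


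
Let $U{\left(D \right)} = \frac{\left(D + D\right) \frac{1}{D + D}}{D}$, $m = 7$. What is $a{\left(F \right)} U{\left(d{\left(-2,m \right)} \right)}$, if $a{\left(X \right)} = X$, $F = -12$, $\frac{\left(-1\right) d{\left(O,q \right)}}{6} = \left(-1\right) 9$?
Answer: $- \frac{2}{9} \approx -0.22222$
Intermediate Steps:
$d{\left(O,q \right)} = 54$ ($d{\left(O,q \right)} = - 6 \left(\left(-1\right) 9\right) = \left(-6\right) \left(-9\right) = 54$)
$U{\left(D \right)} = \frac{1}{D}$ ($U{\left(D \right)} = \frac{2 D \frac{1}{2 D}}{D} = 1 \frac{1}{D} = \frac{1}{D}$)
$a{\left(F \right)} U{\left(d{\left(-2,m \right)} \right)} = - \frac{12}{54} = \left(-12\right) \frac{1}{54} = - \frac{2}{9}$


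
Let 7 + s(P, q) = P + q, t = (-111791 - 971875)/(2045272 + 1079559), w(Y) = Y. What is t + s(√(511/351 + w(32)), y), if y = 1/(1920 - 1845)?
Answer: -1718686394/234362325 + √457977/117 ≈ -1.5494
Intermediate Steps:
y = 1/75 ≈ 0.013333
t = -1083666/3124831 ≈ -0.34679
s(P, q) = -7 + P + q (s(P, q) = -7 + (P + q) = -7 + P + q)
t + s(√(511/351 + w(32)), y) = -1083666/3124831 + (-7 + √(511/351 + 32) + 1/75) = -1083666/3124831 + (-7 + √(11743/351) + 1/75) = -1083666/3124831 + (-7 + √457977/117 + 1/75) = -1083666/3124831 + (-524/75 + √457977/117) = -1718686394/234362325 + √457977/117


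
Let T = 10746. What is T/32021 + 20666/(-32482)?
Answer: -156347207/520053061 ≈ -0.30064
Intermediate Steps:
T/32021 + 20666/(-32482) = 10746/32021 + 20666/(-32482) = 10746*(1/32021) + 20666*(-1/32482) = 10746/32021 - 10333/16241 = -156347207/520053061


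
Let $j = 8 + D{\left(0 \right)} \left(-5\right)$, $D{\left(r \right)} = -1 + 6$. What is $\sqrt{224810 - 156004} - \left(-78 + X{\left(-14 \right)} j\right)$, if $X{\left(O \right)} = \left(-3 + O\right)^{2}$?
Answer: $4991 + \sqrt{68806} \approx 5253.3$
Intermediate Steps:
$D{\left(r \right)} = 5$
$j = -17$ ($j = 8 + 5 \left(-5\right) = 8 - 25 = -17$)
$\sqrt{224810 - 156004} - \left(-78 + X{\left(-14 \right)} j\right) = \sqrt{224810 - 156004} - \left(-78 + \left(-3 - 14\right)^{2} \left(-17\right)\right) = \sqrt{68806} - \left(-78 + \left(-17\right)^{2} \left(-17\right)\right) = \sqrt{68806} - \left(-78 + 289 \left(-17\right)\right) = \sqrt{68806} - \left(-78 - 4913\right) = \sqrt{68806} - -4991 = \sqrt{68806} + 4991 = 4991 + \sqrt{68806}$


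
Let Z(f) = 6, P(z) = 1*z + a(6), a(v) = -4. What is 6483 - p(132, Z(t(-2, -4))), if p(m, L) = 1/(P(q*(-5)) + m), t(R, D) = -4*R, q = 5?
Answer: 667748/103 ≈ 6483.0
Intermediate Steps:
P(z) = -4 + z (P(z) = 1*z - 4 = z - 4 = -4 + z)
p(m, L) = 1/(-29 + m) (p(m, L) = 1/((-4 + 5*(-5)) + m) = 1/((-4 - 25) + m) = 1/(-29 + m))
6483 - p(132, Z(t(-2, -4))) = 6483 - 1/(-29 + 132) = 6483 - 1/103 = 667748/103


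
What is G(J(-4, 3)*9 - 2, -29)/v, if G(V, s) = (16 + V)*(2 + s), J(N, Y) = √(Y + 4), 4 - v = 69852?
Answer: 189/34924 + 243*√7/69848 ≈ 0.014616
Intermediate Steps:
v = -69848 (v = 4 - 1*69852 = 4 - 69852 = -69848)
J(N, Y) = √(4 + Y)
G(V, s) = (2 + s)*(16 + V)
G(J(-4, 3)*9 - 2, -29)/v = (32 + 2*(√(4 + 3)*9 - 2) + 16*(-29) + (√(4 + 3)*9 - 2)*(-29))/(-69848) = (32 + 2*(√7*9 - 2) - 464 + (√7*9 - 2)*(-29))*(-1/69848) = (32 + 2*(9*√7 - 2) - 464 + (9*√7 - 2)*(-29))*(-1/69848) = (32 + 2*(-2 + 9*√7) - 464 + (-2 + 9*√7)*(-29))*(-1/69848) = (32 + (-4 + 18*√7) - 464 + (58 - 261*√7))*(-1/69848) = (-378 - 243*√7)*(-1/69848) = 189/34924 + 243*√7/69848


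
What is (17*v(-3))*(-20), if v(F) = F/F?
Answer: -340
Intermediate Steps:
v(F) = 1
(17*v(-3))*(-20) = (17*1)*(-20) = 17*(-20) = -340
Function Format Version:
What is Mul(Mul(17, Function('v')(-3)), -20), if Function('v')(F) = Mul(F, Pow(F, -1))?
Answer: -340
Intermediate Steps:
Function('v')(F) = 1
Mul(Mul(17, Function('v')(-3)), -20) = Mul(Mul(17, 1), -20) = Mul(17, -20) = -340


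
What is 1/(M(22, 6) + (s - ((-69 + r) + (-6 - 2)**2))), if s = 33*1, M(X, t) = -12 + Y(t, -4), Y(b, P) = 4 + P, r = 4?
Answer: 1/22 ≈ 0.045455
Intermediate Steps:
M(X, t) = -12 (M(X, t) = -12 + (4 - 4) = -12 + 0 = -12)
s = 33
1/(M(22, 6) + (s - ((-69 + r) + (-6 - 2)**2))) = 1/(-12 + (33 - ((-69 + 4) + (-6 - 2)**2))) = 1/(-12 + (33 - (-65 + (-8)**2))) = 1/(-12 + (33 - (-65 + 64))) = 1/(-12 + (33 - 1*(-1))) = 1/(-12 + (33 + 1)) = 1/(-12 + 34) = 1/22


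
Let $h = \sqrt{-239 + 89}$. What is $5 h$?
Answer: $25 i \sqrt{6} \approx 61.237 i$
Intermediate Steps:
$h = 5 i \sqrt{6}$ ($h = \sqrt{-150} = 5 i \sqrt{6} \approx 12.247 i$)
$5 h = 5 \cdot 5 i \sqrt{6} = 25 i \sqrt{6}$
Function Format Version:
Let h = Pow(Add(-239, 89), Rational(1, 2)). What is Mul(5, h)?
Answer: Mul(25, I, Pow(6, Rational(1, 2))) ≈ Mul(61.237, I)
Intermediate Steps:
h = Mul(5, I, Pow(6, Rational(1, 2))) (h = Pow(-150, Rational(1, 2)) = Mul(5, I, Pow(6, Rational(1, 2))) ≈ Mul(12.247, I))
Mul(5, h) = Mul(5, Mul(5, I, Pow(6, Rational(1, 2)))) = Mul(25, I, Pow(6, Rational(1, 2)))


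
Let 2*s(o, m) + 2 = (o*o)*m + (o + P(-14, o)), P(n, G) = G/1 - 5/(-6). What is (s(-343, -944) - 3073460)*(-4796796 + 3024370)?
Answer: 623228919154327/6 ≈ 1.0387e+14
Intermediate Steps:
P(n, G) = ⅚ + G (P(n, G) = G*1 - 5*(-⅙) = G + ⅚ = ⅚ + G)
s(o, m) = -7/12 + o + m*o²/2 (s(o, m) = -1 + ((o*o)*m + (o + (⅚ + o)))/2 = -1 + (o²*m + (⅚ + 2*o))/2 = -1 + (m*o² + (⅚ + 2*o))/2 = -1 + (⅚ + 2*o + m*o²)/2 = -1 + (5/12 + o + m*o²/2) = -7/12 + o + m*o²/2)
(s(-343, -944) - 3073460)*(-4796796 + 3024370) = ((-7/12 - 343 + (½)*(-944)*(-343)²) - 3073460)*(-4796796 + 3024370) = ((-7/12 - 343 + (½)*(-944)*117649) - 3073460)*(-1772426) = ((-7/12 - 343 - 55530328) - 3073460)*(-1772426) = (-666368059/12 - 3073460)*(-1772426) = -703249579/12*(-1772426) = 623228919154327/6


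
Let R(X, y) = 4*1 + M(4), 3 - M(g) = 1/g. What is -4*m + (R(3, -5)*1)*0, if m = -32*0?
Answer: 0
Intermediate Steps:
M(g) = 3 - 1/g
R(X, y) = 27/4 (R(X, y) = 4*1 + (3 - 1/4) = 4 + (3 - 1*¼) = 4 + (3 - ¼) = 4 + 11/4 = 27/4)
m = 0
-4*m + (R(3, -5)*1)*0 = -4*0 + ((27/4)*1)*0 = 0 + (27/4)*0 = 0 + 0 = 0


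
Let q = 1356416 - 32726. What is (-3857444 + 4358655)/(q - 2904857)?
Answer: -501211/1581167 ≈ -0.31699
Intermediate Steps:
q = 1323690
(-3857444 + 4358655)/(q - 2904857) = (-3857444 + 4358655)/(1323690 - 2904857) = 501211/(-1581167) = 501211*(-1/1581167) = -501211/1581167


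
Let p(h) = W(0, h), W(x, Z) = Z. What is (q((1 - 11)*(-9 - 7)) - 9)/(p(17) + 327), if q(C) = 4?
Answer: -5/344 ≈ -0.014535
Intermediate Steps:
p(h) = h
(q((1 - 11)*(-9 - 7)) - 9)/(p(17) + 327) = (4 - 9)/(17 + 327) = -5/344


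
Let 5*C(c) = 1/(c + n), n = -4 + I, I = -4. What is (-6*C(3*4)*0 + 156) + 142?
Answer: 298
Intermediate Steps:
n = -8 (n = -4 - 4 = -8)
C(c) = 1/(5*(-8 + c)) (C(c) = 1/(5*(c - 8)) = 1/(5*(-8 + c)))
(-6*C(3*4)*0 + 156) + 142 = (-6/(5*(-8 + 3*4))*0 + 156) + 142 = (-6/(5*(-8 + 12))*0 + 156) + 142 = (-6/(5*4)*0 + 156) + 142 = (-6*1/20*0 + 156) + 142 = (-3/10*0 + 156) + 142 = (0 + 156) + 142 = 156 + 142 = 298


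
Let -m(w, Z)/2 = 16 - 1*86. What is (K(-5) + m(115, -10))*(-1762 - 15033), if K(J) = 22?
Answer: -2720790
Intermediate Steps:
m(w, Z) = 140 (m(w, Z) = -2*(16 - 1*86) = -2*(16 - 86) = -2*(-70) = 140)
(K(-5) + m(115, -10))*(-1762 - 15033) = (22 + 140)*(-1762 - 15033) = 162*(-16795) = -2720790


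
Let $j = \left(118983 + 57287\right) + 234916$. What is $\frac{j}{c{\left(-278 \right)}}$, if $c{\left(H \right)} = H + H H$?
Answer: $\frac{205593}{38503} \approx 5.3397$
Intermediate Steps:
$c{\left(H \right)} = H + H^{2}$
$j = 411186$ ($j = 176270 + 234916 = 411186$)
$\frac{j}{c{\left(-278 \right)}} = \frac{411186}{\left(-278\right) \left(1 - 278\right)} = \frac{411186}{\left(-278\right) \left(-277\right)} = \frac{411186}{77006} = 411186 \cdot \frac{1}{77006} = \frac{205593}{38503}$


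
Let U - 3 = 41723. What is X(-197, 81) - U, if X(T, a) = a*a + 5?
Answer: -35160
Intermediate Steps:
X(T, a) = 5 + a² (X(T, a) = a² + 5 = 5 + a²)
U = 41726 (U = 3 + 41723 = 41726)
X(-197, 81) - U = (5 + 81²) - 1*41726 = (5 + 6561) - 41726 = 6566 - 41726 = -35160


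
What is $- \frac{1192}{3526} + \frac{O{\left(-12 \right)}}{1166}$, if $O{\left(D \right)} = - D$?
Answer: $- \frac{336890}{1027829} \approx -0.32777$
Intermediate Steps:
$- \frac{1192}{3526} + \frac{O{\left(-12 \right)}}{1166} = - \frac{1192}{3526} + \frac{\left(-1\right) \left(-12\right)}{1166} = \left(-1192\right) \frac{1}{3526} + 12 \cdot \frac{1}{1166} = - \frac{596}{1763} + \frac{6}{583} = - \frac{336890}{1027829}$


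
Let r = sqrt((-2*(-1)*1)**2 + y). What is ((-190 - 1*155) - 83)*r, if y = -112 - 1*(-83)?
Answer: -2140*I ≈ -2140.0*I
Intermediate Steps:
y = -29 (y = -112 + 83 = -29)
r = 5*I (r = sqrt((-2*(-1)*1)**2 - 29) = sqrt((2*1)**2 - 29) = sqrt(2**2 - 29) = sqrt(4 - 29) = sqrt(-25) = 5*I ≈ 5.0*I)
((-190 - 1*155) - 83)*r = ((-190 - 1*155) - 83)*(5*I) = ((-190 - 155) - 83)*(5*I) = (-345 - 83)*(5*I) = -2140*I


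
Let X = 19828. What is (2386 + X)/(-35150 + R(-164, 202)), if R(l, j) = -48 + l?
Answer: -11107/17681 ≈ -0.62819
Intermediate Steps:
(2386 + X)/(-35150 + R(-164, 202)) = (2386 + 19828)/(-35150 + (-48 - 164)) = 22214/(-35150 - 212) = 22214/(-35362) = 22214*(-1/35362) = -11107/17681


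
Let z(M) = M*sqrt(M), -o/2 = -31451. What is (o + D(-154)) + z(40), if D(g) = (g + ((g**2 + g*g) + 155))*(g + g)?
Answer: -14546462 + 80*sqrt(10) ≈ -1.4546e+7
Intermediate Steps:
o = 62902 (o = -2*(-31451) = 62902)
z(M) = M**(3/2)
D(g) = 2*g*(155 + g + 2*g**2) (D(g) = (g + ((g**2 + g**2) + 155))*(2*g) = (g + (2*g**2 + 155))*(2*g) = (g + (155 + 2*g**2))*(2*g) = (155 + g + 2*g**2)*(2*g) = 2*g*(155 + g + 2*g**2))
(o + D(-154)) + z(40) = (62902 + 2*(-154)*(155 - 154 + 2*(-154)**2)) + 40**(3/2) = (62902 + 2*(-154)*(155 - 154 + 2*23716)) + 80*sqrt(10) = (62902 + 2*(-154)*(155 - 154 + 47432)) + 80*sqrt(10) = (62902 + 2*(-154)*47433) + 80*sqrt(10) = (62902 - 14609364) + 80*sqrt(10) = -14546462 + 80*sqrt(10)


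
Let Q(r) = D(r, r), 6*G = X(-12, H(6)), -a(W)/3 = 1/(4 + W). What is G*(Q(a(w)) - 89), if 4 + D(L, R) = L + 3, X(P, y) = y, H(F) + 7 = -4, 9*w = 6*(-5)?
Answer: 693/4 ≈ 173.25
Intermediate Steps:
w = -10/3 (w = (6*(-5))/9 = (1/9)*(-30) = -10/3 ≈ -3.3333)
H(F) = -11 (H(F) = -7 - 4 = -11)
a(W) = -3/(4 + W)
G = -11/6 (G = (1/6)*(-11) = -11/6 ≈ -1.8333)
D(L, R) = -1 + L (D(L, R) = -4 + (L + 3) = -4 + (3 + L) = -1 + L)
Q(r) = -1 + r
G*(Q(a(w)) - 89) = -11*((-1 - 3/(4 - 10/3)) - 89)/6 = -11*((-1 - 3/2/3) - 89)/6 = -11*((-1 - 3*3/2) - 89)/6 = -11*((-1 - 9/2) - 89)/6 = -11*(-11/2 - 89)/6 = -11/6*(-189/2) = 693/4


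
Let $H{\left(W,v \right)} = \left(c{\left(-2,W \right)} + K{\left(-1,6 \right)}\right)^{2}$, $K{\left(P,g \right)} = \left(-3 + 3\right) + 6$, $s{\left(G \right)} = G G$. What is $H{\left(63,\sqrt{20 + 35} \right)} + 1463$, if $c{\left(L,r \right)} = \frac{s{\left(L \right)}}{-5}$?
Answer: $\frac{37251}{25} \approx 1490.0$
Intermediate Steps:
$s{\left(G \right)} = G^{2}$
$K{\left(P,g \right)} = 6$ ($K{\left(P,g \right)} = 0 + 6 = 6$)
$c{\left(L,r \right)} = - \frac{L^{2}}{5}$ ($c{\left(L,r \right)} = \frac{L^{2}}{-5} = L^{2} \left(- \frac{1}{5}\right) = - \frac{L^{2}}{5}$)
$H{\left(W,v \right)} = \frac{676}{25}$ ($H{\left(W,v \right)} = \left(- \frac{\left(-2\right)^{2}}{5} + 6\right)^{2} = \left(\left(- \frac{1}{5}\right) 4 + 6\right)^{2} = \left(- \frac{4}{5} + 6\right)^{2} = \left(\frac{26}{5}\right)^{2} = \frac{676}{25}$)
$H{\left(63,\sqrt{20 + 35} \right)} + 1463 = \frac{676}{25} + 1463 = \frac{37251}{25}$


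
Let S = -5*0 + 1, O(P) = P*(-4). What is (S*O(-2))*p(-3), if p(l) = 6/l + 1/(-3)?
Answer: -56/3 ≈ -18.667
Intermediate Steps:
O(P) = -4*P
p(l) = -⅓ + 6/l (p(l) = 6/l + 1*(-⅓) = 6/l - ⅓ = -⅓ + 6/l)
S = 1 (S = 0 + 1 = 1)
(S*O(-2))*p(-3) = (1*(-4*(-2)))*((⅓)*(18 - 1*(-3))/(-3)) = (1*8)*((⅓)*(-⅓)*(18 + 3)) = 8*((⅓)*(-⅓)*21) = 8*(-7/3) = -56/3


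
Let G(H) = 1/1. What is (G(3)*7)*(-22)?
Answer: -154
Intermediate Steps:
G(H) = 1
(G(3)*7)*(-22) = (1*7)*(-22) = 7*(-22) = -154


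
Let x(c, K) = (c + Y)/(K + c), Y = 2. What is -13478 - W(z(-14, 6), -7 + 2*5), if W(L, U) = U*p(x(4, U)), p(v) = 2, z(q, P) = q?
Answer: -13484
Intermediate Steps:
x(c, K) = (2 + c)/(K + c) (x(c, K) = (c + 2)/(K + c) = (2 + c)/(K + c))
W(L, U) = 2*U (W(L, U) = U*2 = 2*U)
-13478 - W(z(-14, 6), -7 + 2*5) = -13478 - 2*(-7 + 2*5) = -13478 - 2*(-7 + 10) = -13478 - 2*3 = -13478 - 1*6 = -13478 - 6 = -13484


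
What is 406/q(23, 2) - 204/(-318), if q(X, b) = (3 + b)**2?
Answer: 22368/1325 ≈ 16.882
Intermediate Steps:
406/q(23, 2) - 204/(-318) = 406/((3 + 2)**2) - 204/(-318) = 406/(5**2) - 204*(-1/318) = 406/25 + 34/53 = 22368/1325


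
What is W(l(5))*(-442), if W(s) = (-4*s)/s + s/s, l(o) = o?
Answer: 1326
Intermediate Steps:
W(s) = -3 (W(s) = -4 + 1 = -3)
W(l(5))*(-442) = -3*(-442) = 1326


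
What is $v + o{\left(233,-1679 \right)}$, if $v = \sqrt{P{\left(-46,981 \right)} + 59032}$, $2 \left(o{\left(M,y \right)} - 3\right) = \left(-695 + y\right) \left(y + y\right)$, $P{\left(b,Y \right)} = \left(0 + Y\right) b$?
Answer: $3985949 + \sqrt{13906} \approx 3.9861 \cdot 10^{6}$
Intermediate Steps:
$P{\left(b,Y \right)} = Y b$
$o{\left(M,y \right)} = 3 + y \left(-695 + y\right)$ ($o{\left(M,y \right)} = 3 + \frac{\left(-695 + y\right) \left(y + y\right)}{2} = 3 + \frac{\left(-695 + y\right) 2 y}{2} = 3 + \frac{2 y \left(-695 + y\right)}{2} = 3 + y \left(-695 + y\right)$)
$v = \sqrt{13906}$ ($v = \sqrt{981 \left(-46\right) + 59032} = \sqrt{-45126 + 59032} = \sqrt{13906} \approx 117.92$)
$v + o{\left(233,-1679 \right)} = \sqrt{13906} + \left(3 + \left(-1679\right)^{2} - -1166905\right) = \sqrt{13906} + \left(3 + 2819041 + 1166905\right) = \sqrt{13906} + 3985949 = 3985949 + \sqrt{13906}$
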